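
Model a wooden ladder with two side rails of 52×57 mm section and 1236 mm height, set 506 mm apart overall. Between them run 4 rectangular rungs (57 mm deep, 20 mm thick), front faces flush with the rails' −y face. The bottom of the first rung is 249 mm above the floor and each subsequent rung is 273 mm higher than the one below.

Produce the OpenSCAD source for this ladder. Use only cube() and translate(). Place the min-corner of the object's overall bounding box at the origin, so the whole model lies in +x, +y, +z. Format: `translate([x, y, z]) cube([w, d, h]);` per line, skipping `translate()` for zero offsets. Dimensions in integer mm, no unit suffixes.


cube([52, 57, 1236]);
translate([454, 0, 0]) cube([52, 57, 1236]);
translate([52, 0, 249]) cube([402, 57, 20]);
translate([52, 0, 522]) cube([402, 57, 20]);
translate([52, 0, 795]) cube([402, 57, 20]);
translate([52, 0, 1068]) cube([402, 57, 20]);


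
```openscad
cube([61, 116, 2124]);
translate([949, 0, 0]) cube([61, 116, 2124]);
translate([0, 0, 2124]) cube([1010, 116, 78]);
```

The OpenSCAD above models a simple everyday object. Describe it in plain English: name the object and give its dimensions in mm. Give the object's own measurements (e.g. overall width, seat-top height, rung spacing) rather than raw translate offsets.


A door frame. The clear opening is 888 mm wide and 2124 mm high. Two 61 mm wide jambs, 116 mm deep, stand either side of the opening from the floor to the top of the opening. A 78 mm thick head sits across the top of both jambs, spanning the full outside width of the frame.


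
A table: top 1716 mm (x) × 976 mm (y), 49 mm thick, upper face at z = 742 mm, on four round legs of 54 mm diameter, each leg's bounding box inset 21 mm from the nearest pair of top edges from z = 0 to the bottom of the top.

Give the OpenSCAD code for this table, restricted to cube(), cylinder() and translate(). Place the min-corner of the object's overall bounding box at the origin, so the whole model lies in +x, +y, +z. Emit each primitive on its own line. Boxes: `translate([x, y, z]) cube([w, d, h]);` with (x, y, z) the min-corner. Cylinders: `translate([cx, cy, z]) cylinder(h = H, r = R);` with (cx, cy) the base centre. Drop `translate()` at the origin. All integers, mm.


// leg_h = 742 - 49 = 693
translate([0, 0, 693]) cube([1716, 976, 49]);
translate([48, 48, 0]) cylinder(h = 693, r = 27);
translate([1668, 48, 0]) cylinder(h = 693, r = 27);
translate([48, 928, 0]) cylinder(h = 693, r = 27);
translate([1668, 928, 0]) cylinder(h = 693, r = 27);


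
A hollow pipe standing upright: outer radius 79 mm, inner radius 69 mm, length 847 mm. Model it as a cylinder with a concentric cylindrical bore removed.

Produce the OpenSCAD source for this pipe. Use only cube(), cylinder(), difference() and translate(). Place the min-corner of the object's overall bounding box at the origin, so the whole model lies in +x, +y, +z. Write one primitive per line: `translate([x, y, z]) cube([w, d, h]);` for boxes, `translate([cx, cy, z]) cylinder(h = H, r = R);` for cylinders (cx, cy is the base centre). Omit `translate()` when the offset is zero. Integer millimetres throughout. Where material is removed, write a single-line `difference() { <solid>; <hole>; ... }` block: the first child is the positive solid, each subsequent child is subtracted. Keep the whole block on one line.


difference() { translate([79, 79, 0]) cylinder(h = 847, r = 79); translate([79, 79, 0]) cylinder(h = 847, r = 69); }


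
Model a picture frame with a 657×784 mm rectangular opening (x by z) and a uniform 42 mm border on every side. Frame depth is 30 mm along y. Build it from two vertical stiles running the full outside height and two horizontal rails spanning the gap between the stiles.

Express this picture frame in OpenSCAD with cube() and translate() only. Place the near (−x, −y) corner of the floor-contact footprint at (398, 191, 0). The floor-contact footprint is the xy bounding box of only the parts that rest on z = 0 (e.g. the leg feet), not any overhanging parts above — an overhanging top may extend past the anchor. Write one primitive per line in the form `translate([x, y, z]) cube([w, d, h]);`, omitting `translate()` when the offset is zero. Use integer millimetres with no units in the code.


translate([398, 191, 0]) cube([42, 30, 868]);
translate([1097, 191, 0]) cube([42, 30, 868]);
translate([440, 191, 0]) cube([657, 30, 42]);
translate([440, 191, 826]) cube([657, 30, 42]);


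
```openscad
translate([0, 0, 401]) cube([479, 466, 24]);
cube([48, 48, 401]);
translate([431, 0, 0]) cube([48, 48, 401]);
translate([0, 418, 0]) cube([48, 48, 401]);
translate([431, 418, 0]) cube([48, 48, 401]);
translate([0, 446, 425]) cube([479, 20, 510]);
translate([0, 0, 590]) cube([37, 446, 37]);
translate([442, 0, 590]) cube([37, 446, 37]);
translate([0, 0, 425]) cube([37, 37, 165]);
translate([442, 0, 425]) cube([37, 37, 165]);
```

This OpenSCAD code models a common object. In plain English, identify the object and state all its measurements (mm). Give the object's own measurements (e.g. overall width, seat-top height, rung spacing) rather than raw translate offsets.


A chair. The seat is a 479×466×24 mm slab with its top at z = 425 mm, on four 48×48 mm corner legs (flush with the seat edges, standing on z = 0). A flat backrest 20 mm thick, 510 mm tall, spans the full seat width and rises from the seat top along its +y edge, rear face flush with the rear of the seat. Two armrests of 37×37 mm section run along each side from the seat's front edge to the front of the backrest, top faces 202 mm above the seat top and outer faces flush with the seat's x-edges; a 37×37 mm post under the front of each armrest stands on the seat at the front corner.


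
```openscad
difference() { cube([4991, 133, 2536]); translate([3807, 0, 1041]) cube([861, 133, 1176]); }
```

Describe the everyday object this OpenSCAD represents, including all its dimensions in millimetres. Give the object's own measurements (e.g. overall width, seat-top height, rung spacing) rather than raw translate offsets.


A wall 4991 mm long (x), 133 mm thick (y), 2536 mm tall, with a rectangular window opening cut through it. The opening is 861 mm wide and 1176 mm tall; its sill is at z = 1041 mm and its near (−x) edge is 3807 mm from the wall's −x end. The opening passes through the full wall thickness.


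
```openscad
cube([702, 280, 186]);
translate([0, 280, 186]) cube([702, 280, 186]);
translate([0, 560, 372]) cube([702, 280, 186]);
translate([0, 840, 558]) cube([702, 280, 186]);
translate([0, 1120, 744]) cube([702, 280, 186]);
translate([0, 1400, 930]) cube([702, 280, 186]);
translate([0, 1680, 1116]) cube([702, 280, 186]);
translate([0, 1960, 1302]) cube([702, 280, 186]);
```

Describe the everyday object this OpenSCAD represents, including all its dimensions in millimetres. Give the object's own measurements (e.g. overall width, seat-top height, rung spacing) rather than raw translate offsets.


A straight staircase of 8 solid steps. Each step is 702 mm wide (x), 280 mm deep (y, the going) and 186 mm tall (the rise). The first step rests on the floor; each subsequent step sits one going further in +y and one rise higher in +z, directly behind and above the previous step with no overlap.


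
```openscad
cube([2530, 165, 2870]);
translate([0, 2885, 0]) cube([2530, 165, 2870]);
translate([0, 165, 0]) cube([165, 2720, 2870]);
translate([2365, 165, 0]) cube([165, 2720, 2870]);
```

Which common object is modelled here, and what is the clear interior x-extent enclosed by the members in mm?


A house (or room) frame. The interior width is 2200 mm.

Four 2870 mm walls enclosing a rectangle with no floor or roof — a room or house frame. Outside width is 2530 mm and wall thickness is 165 mm, so the interior width is 2530 − 2 × 165 = 2200 mm.


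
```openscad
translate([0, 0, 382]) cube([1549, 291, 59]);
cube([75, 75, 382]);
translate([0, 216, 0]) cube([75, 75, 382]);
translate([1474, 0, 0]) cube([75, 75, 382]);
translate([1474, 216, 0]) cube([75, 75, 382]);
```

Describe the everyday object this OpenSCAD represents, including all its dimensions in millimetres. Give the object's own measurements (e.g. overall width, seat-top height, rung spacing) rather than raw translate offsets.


A long wooden bench with a 1549 mm (x) × 291 mm (y) seat, 59 mm thick, its top surface 441 mm above the floor. Four 75 mm square legs at the seat corners, flush with the edges, run from z = 0 to the seat underside.


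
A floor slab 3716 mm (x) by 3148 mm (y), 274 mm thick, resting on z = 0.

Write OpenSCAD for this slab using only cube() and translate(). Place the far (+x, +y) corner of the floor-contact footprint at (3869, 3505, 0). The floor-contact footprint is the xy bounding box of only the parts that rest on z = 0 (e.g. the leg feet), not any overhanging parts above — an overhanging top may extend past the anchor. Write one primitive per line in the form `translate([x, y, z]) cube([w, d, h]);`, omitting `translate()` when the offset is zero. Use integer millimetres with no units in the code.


translate([153, 357, 0]) cube([3716, 3148, 274]);


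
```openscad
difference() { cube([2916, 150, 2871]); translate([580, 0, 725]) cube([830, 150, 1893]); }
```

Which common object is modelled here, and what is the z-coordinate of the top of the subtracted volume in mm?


A wall with a window opening. The window head height is 2618 mm.

A wall with a rectangular opening subtracted — a window. Sill at z = 725, opening 1893 mm tall, so the head is at 725 + 1893 = 2618 mm.


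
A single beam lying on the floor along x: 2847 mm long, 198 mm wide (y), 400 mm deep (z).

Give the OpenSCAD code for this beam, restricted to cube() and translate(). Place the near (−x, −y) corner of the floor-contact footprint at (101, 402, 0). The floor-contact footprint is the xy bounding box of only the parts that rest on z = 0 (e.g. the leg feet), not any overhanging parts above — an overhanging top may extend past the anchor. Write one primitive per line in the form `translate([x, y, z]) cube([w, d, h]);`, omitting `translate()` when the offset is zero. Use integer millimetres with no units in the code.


translate([101, 402, 0]) cube([2847, 198, 400]);


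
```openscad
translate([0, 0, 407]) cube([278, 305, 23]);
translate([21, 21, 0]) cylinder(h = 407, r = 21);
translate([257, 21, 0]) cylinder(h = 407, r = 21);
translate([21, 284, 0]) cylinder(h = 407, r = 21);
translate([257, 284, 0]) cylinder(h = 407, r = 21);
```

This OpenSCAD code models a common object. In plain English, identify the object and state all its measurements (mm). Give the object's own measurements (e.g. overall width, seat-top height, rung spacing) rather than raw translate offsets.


A simple wooden stool: a rectangular seat 278 mm (x) by 305 mm (y), 23 mm thick, top face at z = 430 mm, on four round legs, each 42 mm in diameter. The legs rest on z = 0, each leg's axis is inset half a diameter from the nearest pair of seat edges (so the leg's bounding box is flush with the corner).


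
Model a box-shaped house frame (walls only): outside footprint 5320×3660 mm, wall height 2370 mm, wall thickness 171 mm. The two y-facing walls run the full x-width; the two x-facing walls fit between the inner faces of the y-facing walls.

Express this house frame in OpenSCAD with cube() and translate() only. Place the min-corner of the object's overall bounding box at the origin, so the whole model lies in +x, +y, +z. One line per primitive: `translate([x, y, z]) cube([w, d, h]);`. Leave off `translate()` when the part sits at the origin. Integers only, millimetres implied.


cube([5320, 171, 2370]);
translate([0, 3489, 0]) cube([5320, 171, 2370]);
translate([0, 171, 0]) cube([171, 3318, 2370]);
translate([5149, 171, 0]) cube([171, 3318, 2370]);


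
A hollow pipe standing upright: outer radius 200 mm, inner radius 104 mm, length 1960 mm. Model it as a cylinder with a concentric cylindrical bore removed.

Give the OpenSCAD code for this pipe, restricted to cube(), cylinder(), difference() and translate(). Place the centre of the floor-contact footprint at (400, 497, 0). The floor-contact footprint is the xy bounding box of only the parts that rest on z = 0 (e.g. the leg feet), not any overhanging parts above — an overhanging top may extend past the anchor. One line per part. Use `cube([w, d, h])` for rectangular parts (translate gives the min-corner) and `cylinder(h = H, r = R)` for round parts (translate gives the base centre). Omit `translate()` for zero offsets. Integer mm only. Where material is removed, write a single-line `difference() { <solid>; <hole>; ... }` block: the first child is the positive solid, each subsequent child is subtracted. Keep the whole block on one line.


difference() { translate([400, 497, 0]) cylinder(h = 1960, r = 200); translate([400, 497, 0]) cylinder(h = 1960, r = 104); }


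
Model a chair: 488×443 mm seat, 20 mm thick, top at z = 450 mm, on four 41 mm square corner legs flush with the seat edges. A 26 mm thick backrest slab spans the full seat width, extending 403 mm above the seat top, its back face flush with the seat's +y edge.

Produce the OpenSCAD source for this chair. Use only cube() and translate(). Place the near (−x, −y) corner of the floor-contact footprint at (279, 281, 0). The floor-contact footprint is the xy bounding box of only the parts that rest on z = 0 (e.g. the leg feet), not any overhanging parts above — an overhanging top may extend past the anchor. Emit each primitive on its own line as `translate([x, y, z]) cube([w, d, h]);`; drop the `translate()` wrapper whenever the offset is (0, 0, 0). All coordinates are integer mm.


translate([279, 281, 430]) cube([488, 443, 20]);
translate([279, 281, 0]) cube([41, 41, 430]);
translate([726, 281, 0]) cube([41, 41, 430]);
translate([279, 683, 0]) cube([41, 41, 430]);
translate([726, 683, 0]) cube([41, 41, 430]);
translate([279, 698, 450]) cube([488, 26, 403]);


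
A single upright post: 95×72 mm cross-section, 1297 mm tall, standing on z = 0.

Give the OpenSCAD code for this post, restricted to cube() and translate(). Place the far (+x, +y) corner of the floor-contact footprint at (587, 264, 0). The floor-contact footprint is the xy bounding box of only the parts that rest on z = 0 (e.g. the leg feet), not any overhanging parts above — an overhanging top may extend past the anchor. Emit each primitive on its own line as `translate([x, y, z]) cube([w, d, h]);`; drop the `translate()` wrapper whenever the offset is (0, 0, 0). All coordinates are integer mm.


translate([492, 192, 0]) cube([95, 72, 1297]);


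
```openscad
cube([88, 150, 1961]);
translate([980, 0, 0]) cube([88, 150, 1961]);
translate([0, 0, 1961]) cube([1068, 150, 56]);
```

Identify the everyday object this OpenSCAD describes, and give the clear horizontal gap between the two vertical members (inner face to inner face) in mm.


A door frame. The clear opening width is 892 mm.

Two 1961 mm tall posts with a header on top — a door frame. The left jamb is 88 mm wide at x = 0; the right jamb starts at x = 980. The clear opening is 980 − 88 = 892 mm.


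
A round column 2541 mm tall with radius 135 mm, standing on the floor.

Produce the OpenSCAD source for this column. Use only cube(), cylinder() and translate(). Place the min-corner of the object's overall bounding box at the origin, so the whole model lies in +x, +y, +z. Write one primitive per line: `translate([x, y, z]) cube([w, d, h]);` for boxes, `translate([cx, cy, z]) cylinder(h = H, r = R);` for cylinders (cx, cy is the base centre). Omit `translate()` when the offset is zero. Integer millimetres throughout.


translate([135, 135, 0]) cylinder(h = 2541, r = 135);


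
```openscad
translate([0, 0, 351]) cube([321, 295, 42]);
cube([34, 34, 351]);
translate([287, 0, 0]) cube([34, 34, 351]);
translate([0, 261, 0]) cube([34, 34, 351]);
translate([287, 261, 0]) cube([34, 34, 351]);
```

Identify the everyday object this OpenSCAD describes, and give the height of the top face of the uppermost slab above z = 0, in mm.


A stool. The seat height is 393 mm.

A 321×295×42 slab at z = 351 on four corner posts — a stool. The seat top is 351 + 42 = 393 mm.


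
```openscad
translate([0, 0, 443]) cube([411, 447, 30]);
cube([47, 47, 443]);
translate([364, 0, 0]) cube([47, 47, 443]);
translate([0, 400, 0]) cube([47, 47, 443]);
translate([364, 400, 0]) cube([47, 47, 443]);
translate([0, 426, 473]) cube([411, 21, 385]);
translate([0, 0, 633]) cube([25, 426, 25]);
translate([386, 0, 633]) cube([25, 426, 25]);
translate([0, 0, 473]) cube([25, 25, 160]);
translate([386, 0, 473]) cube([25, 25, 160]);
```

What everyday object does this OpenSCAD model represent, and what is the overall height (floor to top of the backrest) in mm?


A chair. The overall height is 858 mm.

A slab on four corner posts with a tall panel at the back — a chair. The seat slab sits at z = 443 with thickness 30, and the 385 mm backrest starts at the seat top, so the overall height is 443 + 30 + 385 = 858 mm.


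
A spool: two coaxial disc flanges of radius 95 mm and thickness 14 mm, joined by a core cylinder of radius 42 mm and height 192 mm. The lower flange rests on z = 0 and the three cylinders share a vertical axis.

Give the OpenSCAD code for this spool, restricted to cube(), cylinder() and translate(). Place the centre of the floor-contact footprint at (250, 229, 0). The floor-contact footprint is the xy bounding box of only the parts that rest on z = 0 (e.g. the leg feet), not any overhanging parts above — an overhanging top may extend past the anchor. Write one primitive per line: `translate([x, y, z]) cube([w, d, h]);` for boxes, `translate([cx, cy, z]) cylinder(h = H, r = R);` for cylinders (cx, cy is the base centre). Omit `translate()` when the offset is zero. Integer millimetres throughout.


translate([250, 229, 0]) cylinder(h = 14, r = 95);
translate([250, 229, 14]) cylinder(h = 192, r = 42);
translate([250, 229, 206]) cylinder(h = 14, r = 95);


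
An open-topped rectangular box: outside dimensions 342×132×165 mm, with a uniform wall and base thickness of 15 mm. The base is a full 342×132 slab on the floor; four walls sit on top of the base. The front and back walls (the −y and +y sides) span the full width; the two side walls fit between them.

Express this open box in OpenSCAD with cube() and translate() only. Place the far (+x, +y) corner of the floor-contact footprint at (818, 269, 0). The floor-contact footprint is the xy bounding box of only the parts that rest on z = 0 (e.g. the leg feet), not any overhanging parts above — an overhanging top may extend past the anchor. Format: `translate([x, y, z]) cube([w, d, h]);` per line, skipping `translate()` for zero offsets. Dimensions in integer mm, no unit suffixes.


translate([476, 137, 0]) cube([342, 132, 15]);
translate([476, 137, 15]) cube([342, 15, 150]);
translate([476, 254, 15]) cube([342, 15, 150]);
translate([476, 152, 15]) cube([15, 102, 150]);
translate([803, 152, 15]) cube([15, 102, 150]);


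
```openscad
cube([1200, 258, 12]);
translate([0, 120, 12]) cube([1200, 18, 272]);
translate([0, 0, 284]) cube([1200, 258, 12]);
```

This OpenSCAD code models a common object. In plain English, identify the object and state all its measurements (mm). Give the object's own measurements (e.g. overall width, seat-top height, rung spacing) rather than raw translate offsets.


An I-beam lying along x, 1200 mm long. Overall section height 296 mm. Two flanges 258 mm wide (y) and 12 mm thick, one on the floor and one at the top; a web 18 mm thick runs between them, centred on the flange width.


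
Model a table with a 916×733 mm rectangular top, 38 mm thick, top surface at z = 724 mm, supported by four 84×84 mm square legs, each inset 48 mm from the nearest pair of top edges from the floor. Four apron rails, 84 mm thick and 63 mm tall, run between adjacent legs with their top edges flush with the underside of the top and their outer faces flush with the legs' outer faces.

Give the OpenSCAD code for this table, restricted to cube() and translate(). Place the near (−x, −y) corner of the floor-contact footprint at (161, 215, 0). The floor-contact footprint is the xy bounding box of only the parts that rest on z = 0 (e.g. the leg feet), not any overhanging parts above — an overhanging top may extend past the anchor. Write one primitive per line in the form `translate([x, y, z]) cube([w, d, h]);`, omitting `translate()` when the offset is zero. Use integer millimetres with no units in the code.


translate([113, 167, 686]) cube([916, 733, 38]);
translate([161, 215, 0]) cube([84, 84, 686]);
translate([897, 215, 0]) cube([84, 84, 686]);
translate([161, 768, 0]) cube([84, 84, 686]);
translate([897, 768, 0]) cube([84, 84, 686]);
translate([245, 215, 623]) cube([652, 84, 63]);
translate([245, 768, 623]) cube([652, 84, 63]);
translate([161, 299, 623]) cube([84, 469, 63]);
translate([897, 299, 623]) cube([84, 469, 63]);


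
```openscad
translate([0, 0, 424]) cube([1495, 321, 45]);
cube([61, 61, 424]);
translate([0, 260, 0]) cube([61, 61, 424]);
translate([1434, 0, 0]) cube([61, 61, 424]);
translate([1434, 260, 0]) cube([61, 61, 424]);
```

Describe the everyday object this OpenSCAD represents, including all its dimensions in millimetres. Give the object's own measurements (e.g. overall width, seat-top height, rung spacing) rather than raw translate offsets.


A bench: a 1495×321 mm seat slab, 45 mm thick, top at z = 469 mm, on four 61×61 mm square legs flush with the seat corners and standing on z = 0.


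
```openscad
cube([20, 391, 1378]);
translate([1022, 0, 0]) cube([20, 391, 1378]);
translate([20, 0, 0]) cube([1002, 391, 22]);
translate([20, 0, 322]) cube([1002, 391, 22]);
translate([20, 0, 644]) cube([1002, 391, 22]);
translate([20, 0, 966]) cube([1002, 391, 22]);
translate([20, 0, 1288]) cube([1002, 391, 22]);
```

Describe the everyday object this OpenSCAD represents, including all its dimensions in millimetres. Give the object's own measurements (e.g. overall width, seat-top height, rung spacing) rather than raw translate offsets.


An open bookshelf. Two side panels, each 20 mm thick, 391 mm deep and 1378 mm tall, stand 1042 mm apart (outside-to-outside). Between them sit 5 shelves, each 22 mm thick and 391 mm deep, spanning the full gap between the sides. The bottom shelf rests on the floor (its underside at z = 0) and the clear gap between one shelf's top and the next shelf's underside is 300 mm.


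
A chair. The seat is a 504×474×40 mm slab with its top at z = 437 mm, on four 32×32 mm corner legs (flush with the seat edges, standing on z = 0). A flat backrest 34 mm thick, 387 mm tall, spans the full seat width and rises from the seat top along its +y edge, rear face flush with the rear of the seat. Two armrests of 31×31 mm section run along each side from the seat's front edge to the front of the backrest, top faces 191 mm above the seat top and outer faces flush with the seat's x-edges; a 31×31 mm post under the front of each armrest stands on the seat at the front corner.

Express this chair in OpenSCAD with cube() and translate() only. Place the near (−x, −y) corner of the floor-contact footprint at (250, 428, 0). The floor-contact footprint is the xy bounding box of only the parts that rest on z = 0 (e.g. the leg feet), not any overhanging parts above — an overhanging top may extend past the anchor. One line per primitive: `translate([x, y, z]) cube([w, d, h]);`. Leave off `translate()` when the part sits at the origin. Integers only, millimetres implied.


// leg_h = 437 - 40 = 397
// arm post h = 191 - 31 = 160
translate([250, 428, 397]) cube([504, 474, 40]);
translate([250, 428, 0]) cube([32, 32, 397]);
translate([722, 428, 0]) cube([32, 32, 397]);
translate([250, 870, 0]) cube([32, 32, 397]);
translate([722, 870, 0]) cube([32, 32, 397]);
translate([250, 868, 437]) cube([504, 34, 387]);
translate([250, 428, 597]) cube([31, 440, 31]);
translate([723, 428, 597]) cube([31, 440, 31]);
translate([250, 428, 437]) cube([31, 31, 160]);
translate([723, 428, 437]) cube([31, 31, 160]);


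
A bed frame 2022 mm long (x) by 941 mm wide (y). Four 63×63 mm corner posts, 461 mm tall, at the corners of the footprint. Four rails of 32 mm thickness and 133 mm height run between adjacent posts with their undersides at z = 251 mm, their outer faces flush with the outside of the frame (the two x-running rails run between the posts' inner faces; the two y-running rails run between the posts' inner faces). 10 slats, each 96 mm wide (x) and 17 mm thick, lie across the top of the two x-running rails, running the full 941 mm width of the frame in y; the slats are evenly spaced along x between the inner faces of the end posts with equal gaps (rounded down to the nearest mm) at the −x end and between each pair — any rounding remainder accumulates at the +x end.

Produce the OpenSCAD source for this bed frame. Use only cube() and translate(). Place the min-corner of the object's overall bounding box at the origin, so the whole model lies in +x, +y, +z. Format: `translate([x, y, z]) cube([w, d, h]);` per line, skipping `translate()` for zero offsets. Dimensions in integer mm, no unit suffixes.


cube([63, 63, 461]);
translate([0, 878, 0]) cube([63, 63, 461]);
translate([1959, 0, 0]) cube([63, 63, 461]);
translate([1959, 878, 0]) cube([63, 63, 461]);
translate([63, 0, 251]) cube([1896, 32, 133]);
translate([63, 909, 251]) cube([1896, 32, 133]);
translate([0, 63, 251]) cube([32, 815, 133]);
translate([1990, 63, 251]) cube([32, 815, 133]);
translate([148, 0, 384]) cube([96, 941, 17]);
translate([329, 0, 384]) cube([96, 941, 17]);
translate([510, 0, 384]) cube([96, 941, 17]);
translate([691, 0, 384]) cube([96, 941, 17]);
translate([872, 0, 384]) cube([96, 941, 17]);
translate([1053, 0, 384]) cube([96, 941, 17]);
translate([1234, 0, 384]) cube([96, 941, 17]);
translate([1415, 0, 384]) cube([96, 941, 17]);
translate([1596, 0, 384]) cube([96, 941, 17]);
translate([1777, 0, 384]) cube([96, 941, 17]);


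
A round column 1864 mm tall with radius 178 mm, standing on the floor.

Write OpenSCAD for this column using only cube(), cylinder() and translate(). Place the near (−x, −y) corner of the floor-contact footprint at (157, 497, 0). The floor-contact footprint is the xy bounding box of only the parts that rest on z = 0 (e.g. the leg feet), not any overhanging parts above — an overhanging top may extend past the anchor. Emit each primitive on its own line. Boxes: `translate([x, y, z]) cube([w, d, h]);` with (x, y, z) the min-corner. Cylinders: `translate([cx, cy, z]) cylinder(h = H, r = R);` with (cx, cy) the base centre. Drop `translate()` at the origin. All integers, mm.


translate([335, 675, 0]) cylinder(h = 1864, r = 178);


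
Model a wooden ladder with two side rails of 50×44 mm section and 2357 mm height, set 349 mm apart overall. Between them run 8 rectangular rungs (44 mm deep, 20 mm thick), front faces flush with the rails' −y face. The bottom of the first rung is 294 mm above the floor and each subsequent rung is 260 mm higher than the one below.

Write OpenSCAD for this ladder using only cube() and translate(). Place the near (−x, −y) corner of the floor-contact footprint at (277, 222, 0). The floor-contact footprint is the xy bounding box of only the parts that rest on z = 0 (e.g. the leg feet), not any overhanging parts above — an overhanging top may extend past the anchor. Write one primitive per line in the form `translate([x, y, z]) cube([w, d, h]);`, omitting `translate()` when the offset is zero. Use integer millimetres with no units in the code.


translate([277, 222, 0]) cube([50, 44, 2357]);
translate([576, 222, 0]) cube([50, 44, 2357]);
translate([327, 222, 294]) cube([249, 44, 20]);
translate([327, 222, 554]) cube([249, 44, 20]);
translate([327, 222, 814]) cube([249, 44, 20]);
translate([327, 222, 1074]) cube([249, 44, 20]);
translate([327, 222, 1334]) cube([249, 44, 20]);
translate([327, 222, 1594]) cube([249, 44, 20]);
translate([327, 222, 1854]) cube([249, 44, 20]);
translate([327, 222, 2114]) cube([249, 44, 20]);


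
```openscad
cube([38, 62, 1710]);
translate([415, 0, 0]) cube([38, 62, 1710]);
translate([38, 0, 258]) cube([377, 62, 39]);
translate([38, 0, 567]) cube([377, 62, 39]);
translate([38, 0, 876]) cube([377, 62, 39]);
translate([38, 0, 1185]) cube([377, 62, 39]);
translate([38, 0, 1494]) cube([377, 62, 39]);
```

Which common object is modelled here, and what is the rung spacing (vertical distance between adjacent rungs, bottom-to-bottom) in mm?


A ladder. The rung spacing is 309 mm.

Two tall 38×62 posts with 5 short bars between them — a ladder. Adjacent rungs sit at z = 258 and z = 567, so the spacing is 567 − 258 = 309 mm.


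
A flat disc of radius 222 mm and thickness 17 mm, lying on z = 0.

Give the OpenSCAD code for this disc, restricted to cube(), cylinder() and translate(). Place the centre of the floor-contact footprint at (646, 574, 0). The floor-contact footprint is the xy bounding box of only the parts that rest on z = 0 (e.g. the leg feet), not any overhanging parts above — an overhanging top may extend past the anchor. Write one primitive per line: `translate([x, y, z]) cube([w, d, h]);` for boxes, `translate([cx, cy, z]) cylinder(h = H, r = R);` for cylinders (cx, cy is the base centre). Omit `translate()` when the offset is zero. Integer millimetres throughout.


translate([646, 574, 0]) cylinder(h = 17, r = 222);


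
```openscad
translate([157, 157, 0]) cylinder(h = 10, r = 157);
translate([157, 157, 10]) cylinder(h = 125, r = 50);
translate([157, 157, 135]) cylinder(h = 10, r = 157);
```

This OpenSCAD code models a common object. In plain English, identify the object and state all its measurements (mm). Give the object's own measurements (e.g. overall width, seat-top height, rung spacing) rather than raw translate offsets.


A spool: two coaxial disc flanges of radius 157 mm and thickness 10 mm, joined by a core cylinder of radius 50 mm and height 125 mm. The lower flange rests on z = 0 and the three cylinders share a vertical axis.


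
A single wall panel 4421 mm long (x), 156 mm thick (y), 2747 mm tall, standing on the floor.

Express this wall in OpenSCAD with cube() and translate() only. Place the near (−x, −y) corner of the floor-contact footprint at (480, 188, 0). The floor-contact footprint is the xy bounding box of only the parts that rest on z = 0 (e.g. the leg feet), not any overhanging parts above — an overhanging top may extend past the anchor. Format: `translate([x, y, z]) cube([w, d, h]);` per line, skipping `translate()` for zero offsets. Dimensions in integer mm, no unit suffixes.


translate([480, 188, 0]) cube([4421, 156, 2747]);


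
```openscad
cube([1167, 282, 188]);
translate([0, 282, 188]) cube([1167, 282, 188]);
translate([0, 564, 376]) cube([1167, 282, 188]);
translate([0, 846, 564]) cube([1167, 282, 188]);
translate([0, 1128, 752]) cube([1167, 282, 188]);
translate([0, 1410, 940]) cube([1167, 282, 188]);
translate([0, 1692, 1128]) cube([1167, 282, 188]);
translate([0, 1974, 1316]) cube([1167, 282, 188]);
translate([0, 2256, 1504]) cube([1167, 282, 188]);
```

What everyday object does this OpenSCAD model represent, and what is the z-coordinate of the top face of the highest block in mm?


A staircase. The total rise is 1692 mm.

9 identical blocks, each offset up and back from the previous — a staircase. Each step is 188 mm tall and there are 9 of them, so the total rise is 9 × 188 = 1692 mm.


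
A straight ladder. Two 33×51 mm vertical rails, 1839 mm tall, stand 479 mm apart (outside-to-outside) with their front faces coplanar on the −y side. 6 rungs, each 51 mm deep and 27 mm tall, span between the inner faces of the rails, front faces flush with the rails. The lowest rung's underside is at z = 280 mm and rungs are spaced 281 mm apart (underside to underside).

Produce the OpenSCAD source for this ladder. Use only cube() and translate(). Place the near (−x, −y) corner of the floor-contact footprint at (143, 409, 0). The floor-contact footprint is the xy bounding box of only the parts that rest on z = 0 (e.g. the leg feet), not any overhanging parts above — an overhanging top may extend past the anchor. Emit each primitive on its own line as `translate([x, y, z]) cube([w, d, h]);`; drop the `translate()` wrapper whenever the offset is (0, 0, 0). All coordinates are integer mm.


translate([143, 409, 0]) cube([33, 51, 1839]);
translate([589, 409, 0]) cube([33, 51, 1839]);
translate([176, 409, 280]) cube([413, 51, 27]);
translate([176, 409, 561]) cube([413, 51, 27]);
translate([176, 409, 842]) cube([413, 51, 27]);
translate([176, 409, 1123]) cube([413, 51, 27]);
translate([176, 409, 1404]) cube([413, 51, 27]);
translate([176, 409, 1685]) cube([413, 51, 27]);


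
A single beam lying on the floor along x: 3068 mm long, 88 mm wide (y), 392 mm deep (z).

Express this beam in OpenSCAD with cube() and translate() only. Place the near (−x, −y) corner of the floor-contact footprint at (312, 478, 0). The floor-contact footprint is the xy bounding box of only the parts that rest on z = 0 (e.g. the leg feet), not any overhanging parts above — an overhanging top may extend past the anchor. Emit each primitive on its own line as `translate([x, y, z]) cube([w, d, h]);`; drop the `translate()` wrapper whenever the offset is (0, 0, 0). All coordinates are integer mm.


translate([312, 478, 0]) cube([3068, 88, 392]);


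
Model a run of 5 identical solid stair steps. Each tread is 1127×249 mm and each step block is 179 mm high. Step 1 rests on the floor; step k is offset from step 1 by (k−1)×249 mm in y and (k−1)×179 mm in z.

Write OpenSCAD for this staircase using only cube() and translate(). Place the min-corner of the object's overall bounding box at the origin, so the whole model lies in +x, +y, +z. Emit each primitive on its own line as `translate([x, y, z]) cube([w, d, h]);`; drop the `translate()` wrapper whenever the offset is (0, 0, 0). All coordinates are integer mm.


cube([1127, 249, 179]);
translate([0, 249, 179]) cube([1127, 249, 179]);
translate([0, 498, 358]) cube([1127, 249, 179]);
translate([0, 747, 537]) cube([1127, 249, 179]);
translate([0, 996, 716]) cube([1127, 249, 179]);


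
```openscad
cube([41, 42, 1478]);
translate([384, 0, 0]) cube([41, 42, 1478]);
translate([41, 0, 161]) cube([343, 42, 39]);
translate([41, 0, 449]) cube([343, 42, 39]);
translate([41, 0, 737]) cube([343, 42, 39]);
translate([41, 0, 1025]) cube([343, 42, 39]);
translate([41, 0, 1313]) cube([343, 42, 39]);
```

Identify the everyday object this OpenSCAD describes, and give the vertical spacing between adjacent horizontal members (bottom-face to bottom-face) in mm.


A ladder. The rung spacing is 288 mm.

Two tall 41×42 posts with 5 short bars between them — a ladder. Adjacent rungs sit at z = 161 and z = 449, so the spacing is 449 − 161 = 288 mm.


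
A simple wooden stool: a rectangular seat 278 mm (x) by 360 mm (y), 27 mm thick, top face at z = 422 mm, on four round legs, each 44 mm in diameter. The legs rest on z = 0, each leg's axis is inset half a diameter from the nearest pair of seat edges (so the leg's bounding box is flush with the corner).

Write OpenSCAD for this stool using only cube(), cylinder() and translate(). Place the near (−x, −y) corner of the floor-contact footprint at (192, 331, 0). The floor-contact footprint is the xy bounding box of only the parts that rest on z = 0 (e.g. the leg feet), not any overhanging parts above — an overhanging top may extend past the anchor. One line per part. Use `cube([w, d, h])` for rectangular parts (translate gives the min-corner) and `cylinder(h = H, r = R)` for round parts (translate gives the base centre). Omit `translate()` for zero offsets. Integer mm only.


translate([192, 331, 395]) cube([278, 360, 27]);
translate([214, 353, 0]) cylinder(h = 395, r = 22);
translate([448, 353, 0]) cylinder(h = 395, r = 22);
translate([214, 669, 0]) cylinder(h = 395, r = 22);
translate([448, 669, 0]) cylinder(h = 395, r = 22);


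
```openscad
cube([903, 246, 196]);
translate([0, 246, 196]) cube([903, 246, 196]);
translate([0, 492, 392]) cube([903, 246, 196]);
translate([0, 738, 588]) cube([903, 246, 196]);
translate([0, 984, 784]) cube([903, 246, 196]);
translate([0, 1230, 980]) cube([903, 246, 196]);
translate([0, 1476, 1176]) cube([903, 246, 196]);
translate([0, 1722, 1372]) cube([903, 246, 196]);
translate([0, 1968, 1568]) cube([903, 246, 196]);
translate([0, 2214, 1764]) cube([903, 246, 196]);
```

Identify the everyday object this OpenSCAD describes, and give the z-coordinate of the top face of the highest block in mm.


A staircase. The total rise is 1960 mm.

10 identical blocks, each offset up and back from the previous — a staircase. Each step is 196 mm tall and there are 10 of them, so the total rise is 10 × 196 = 1960 mm.


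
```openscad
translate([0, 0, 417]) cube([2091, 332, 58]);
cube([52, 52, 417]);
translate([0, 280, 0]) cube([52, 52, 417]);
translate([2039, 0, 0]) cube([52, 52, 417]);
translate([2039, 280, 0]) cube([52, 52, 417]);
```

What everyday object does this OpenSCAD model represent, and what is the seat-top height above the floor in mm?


A bench. The seat-top height is 475 mm.

A long slab on four corner posts — a bench. The slab sits at z = 417 with thickness 58, so the top is 417 + 58 = 475 mm.


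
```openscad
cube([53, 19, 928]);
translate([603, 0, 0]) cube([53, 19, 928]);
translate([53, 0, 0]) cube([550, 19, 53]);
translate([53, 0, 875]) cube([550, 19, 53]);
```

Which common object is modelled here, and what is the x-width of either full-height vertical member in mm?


A picture frame. The border width is 53 mm.

Four thin pieces enclosing a rectangular opening — a picture frame. The two full-height stiles are 928 mm tall; the top rail sits at z = 875 and is 53 mm tall, so the border above the opening is 928 − 875 = 53 mm, matching the stile x-width.


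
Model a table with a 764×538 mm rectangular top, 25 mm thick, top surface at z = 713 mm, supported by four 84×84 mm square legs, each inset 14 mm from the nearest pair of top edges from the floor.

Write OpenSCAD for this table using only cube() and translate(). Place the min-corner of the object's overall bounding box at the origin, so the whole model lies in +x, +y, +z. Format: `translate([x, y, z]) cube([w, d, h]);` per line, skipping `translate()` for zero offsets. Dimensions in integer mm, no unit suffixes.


translate([0, 0, 688]) cube([764, 538, 25]);
translate([14, 14, 0]) cube([84, 84, 688]);
translate([666, 14, 0]) cube([84, 84, 688]);
translate([14, 440, 0]) cube([84, 84, 688]);
translate([666, 440, 0]) cube([84, 84, 688]);


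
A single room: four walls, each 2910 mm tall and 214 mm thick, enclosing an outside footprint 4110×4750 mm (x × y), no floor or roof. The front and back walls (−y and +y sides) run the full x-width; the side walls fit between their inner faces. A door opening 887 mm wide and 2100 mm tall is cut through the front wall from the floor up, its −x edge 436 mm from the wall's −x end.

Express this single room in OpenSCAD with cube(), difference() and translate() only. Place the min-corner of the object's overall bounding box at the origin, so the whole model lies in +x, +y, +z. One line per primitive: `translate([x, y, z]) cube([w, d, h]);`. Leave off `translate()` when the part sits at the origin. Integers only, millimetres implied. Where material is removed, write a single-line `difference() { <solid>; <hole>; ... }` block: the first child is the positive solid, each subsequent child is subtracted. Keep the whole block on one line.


difference() { cube([4110, 214, 2910]); translate([436, 0, 0]) cube([887, 214, 2100]); }
translate([0, 4536, 0]) cube([4110, 214, 2910]);
translate([0, 214, 0]) cube([214, 4322, 2910]);
translate([3896, 214, 0]) cube([214, 4322, 2910]);


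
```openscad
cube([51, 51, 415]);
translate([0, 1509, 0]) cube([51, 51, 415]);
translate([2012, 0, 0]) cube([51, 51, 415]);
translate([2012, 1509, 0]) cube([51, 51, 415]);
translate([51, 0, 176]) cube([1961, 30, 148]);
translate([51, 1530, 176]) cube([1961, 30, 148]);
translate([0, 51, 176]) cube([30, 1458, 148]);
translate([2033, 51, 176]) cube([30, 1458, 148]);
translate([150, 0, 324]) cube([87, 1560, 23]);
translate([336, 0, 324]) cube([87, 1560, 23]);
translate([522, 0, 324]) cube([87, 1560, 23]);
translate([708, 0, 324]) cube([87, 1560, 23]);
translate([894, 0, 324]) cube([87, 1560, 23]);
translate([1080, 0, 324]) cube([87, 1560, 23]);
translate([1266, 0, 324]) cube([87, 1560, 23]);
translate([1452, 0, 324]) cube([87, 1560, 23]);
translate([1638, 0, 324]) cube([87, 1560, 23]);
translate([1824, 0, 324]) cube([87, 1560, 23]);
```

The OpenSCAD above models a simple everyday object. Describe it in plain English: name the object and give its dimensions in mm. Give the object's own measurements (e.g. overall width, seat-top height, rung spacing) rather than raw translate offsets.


A bed frame 2063 mm long (x) by 1560 mm wide (y). Four 51×51 mm corner posts, 415 mm tall, at the corners of the footprint. Four rails of 30 mm thickness and 148 mm height run between adjacent posts with their undersides at z = 176 mm, their outer faces flush with the outside of the frame (the two x-running rails run between the posts' inner faces; the two y-running rails run between the posts' inner faces). 10 slats, each 87 mm wide (x) and 23 mm thick, lie across the top of the two x-running rails, running the full 1560 mm width of the frame in y; along x they sit between the end posts with a 99 mm gap after the −x posts and between neighbouring slats, leaving 101 mm before the +x posts.
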